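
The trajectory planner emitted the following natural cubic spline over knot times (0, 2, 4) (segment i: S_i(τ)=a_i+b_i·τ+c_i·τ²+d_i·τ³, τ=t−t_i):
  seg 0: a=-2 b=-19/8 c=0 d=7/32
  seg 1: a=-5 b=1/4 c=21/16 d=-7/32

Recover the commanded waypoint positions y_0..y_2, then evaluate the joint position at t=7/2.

y_0=-2 y_1=-5 y_2=-1
S(7/2) = -617/256

y_0 = S_0(0) = a_0 = -2
y_1 = S_1(0) = a_1 = -5
y_2 = S_1(2) = -1
t_q=7/2 is in segment 1 (τ=3/2); S_1(τ)=-617/256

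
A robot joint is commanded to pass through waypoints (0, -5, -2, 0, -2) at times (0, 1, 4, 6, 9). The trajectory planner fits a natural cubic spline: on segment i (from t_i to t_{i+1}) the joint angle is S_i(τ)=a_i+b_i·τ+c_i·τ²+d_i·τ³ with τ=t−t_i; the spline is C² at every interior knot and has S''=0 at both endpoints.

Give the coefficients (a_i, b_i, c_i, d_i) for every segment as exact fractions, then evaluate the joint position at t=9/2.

  seg 0: a=0 b=-1978/339 c=0 d=283/339
  seg 1: a=-5 b=-1129/339 c=283/113 d=-1079/3051
  seg 2: a=-2 b=728/339 c=-230/339 d=71/1356
  seg 3: a=0 b=7/113 c=-247/678 d=247/6102
S(9/2) = -3939/3616

Δ: Δ0=-5, Δ1=1, Δ2=1, Δ3=-2/3
row 1: diag=8, rhs=36; c'=3/8, d'=9/2
row 2: denom=10−3·3/8=71/8; d'=(0−3·9/2)/(71/8)=-108/71
row 3: denom=10−2·16/71=678/71; d'=(-10−2·-108/71)/(678/71)=-247/339
back: M3=-247/339
back: M2=-108/71−16/71·-247/339=-460/339
back: M1=9/2−3/8·-460/339=566/113
M: M0=0, M1=566/113, M2=-460/339, M3=-247/339, M4=0
seg 0: a=0, c=M0/2=0, d=(M1−M0)/(6·1)=283/339, b=Δ0−h0·(2M0+M1)/6=-1978/339
seg 1: a=-5, c=M1/2=283/113, d=(M2−M1)/(6·3)=-1079/3051, b=Δ1−h1·(2M1+M2)/6=-1129/339
seg 2: a=-2, c=M2/2=-230/339, d=(M3−M2)/(6·2)=71/1356, b=Δ2−h2·(2M2+M3)/6=728/339
seg 3: a=0, c=M3/2=-247/678, d=(M4−M3)/(6·3)=247/6102, b=Δ3−h3·(2M3+M4)/6=7/113
t_q=9/2 → seg 2, τ=1/2; S=-2+728/339·τ+-230/339·τ²+71/1356·τ³=-3939/3616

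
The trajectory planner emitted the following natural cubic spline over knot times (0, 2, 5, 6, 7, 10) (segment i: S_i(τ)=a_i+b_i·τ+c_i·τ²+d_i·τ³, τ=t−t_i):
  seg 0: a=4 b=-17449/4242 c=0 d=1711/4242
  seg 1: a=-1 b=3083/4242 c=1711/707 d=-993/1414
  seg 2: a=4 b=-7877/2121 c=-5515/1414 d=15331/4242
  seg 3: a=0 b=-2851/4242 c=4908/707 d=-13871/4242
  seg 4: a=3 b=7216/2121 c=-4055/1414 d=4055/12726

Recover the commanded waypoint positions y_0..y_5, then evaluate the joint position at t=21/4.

y_0=4 y_1=-1 y_2=4 y_3=0 y_4=3 y_5=-4
S(21/4) = 261013/90496

y_0 = S_0(0) = a_0 = 4
y_1 = S_1(0) = a_1 = -1
y_2 = S_2(0) = a_2 = 4
y_3 = S_3(0) = a_3 = 0
y_4 = S_4(0) = a_4 = 3
y_5 = S_4(3) = -4
t_q=21/4 is in segment 2 (τ=1/4); S_2(τ)=261013/90496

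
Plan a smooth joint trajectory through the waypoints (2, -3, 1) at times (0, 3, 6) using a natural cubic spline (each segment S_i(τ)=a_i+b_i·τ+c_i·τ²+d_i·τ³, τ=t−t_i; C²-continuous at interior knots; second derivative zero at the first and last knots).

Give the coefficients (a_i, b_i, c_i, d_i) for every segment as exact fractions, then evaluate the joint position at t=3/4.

Δ: Δ0=-5/3, Δ1=4/3
row 1: diag=12, rhs=18; c'=1/4, d'=3/2
back: M1=3/2
M: M0=0, M1=3/2, M2=0
seg 0: a=2, c=M0/2=0, d=(M1−M0)/(6·3)=1/12, b=Δ0−h0·(2M0+M1)/6=-29/12
seg 1: a=-3, c=M1/2=3/4, d=(M2−M1)/(6·3)=-1/12, b=Δ1−h1·(2M1+M2)/6=-1/6
t_q=3/4 → seg 0, τ=3/4; S=2+-29/12·τ+0·τ²+1/12·τ³=57/256

  seg 0: a=2 b=-29/12 c=0 d=1/12
  seg 1: a=-3 b=-1/6 c=3/4 d=-1/12
S(3/4) = 57/256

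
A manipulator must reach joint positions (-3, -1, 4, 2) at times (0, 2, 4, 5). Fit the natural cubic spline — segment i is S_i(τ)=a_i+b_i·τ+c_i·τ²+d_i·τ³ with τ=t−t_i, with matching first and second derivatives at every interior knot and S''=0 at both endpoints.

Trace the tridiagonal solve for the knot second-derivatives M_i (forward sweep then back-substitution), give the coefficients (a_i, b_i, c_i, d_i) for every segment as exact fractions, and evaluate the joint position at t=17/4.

  seg 0: a=-3 b=2/11 c=0 d=9/44
  seg 1: a=-1 b=29/11 c=27/22 d=-57/88
  seg 2: a=4 b=-5/22 c=-117/44 d=39/44
S(17/4) = 10675/2816

Δ: Δ0=1, Δ1=5/2, Δ2=-2
row 1: diag=8, rhs=9; c'=1/4, d'=9/8
row 2: denom=6−2·1/4=11/2; d'=(-27−2·9/8)/(11/2)=-117/22
back: M2=-117/22
back: M1=9/8−1/4·-117/22=27/11
M: M0=0, M1=27/11, M2=-117/22, M3=0
seg 0: a=-3, c=M0/2=0, d=(M1−M0)/(6·2)=9/44, b=Δ0−h0·(2M0+M1)/6=2/11
seg 1: a=-1, c=M1/2=27/22, d=(M2−M1)/(6·2)=-57/88, b=Δ1−h1·(2M1+M2)/6=29/11
seg 2: a=4, c=M2/2=-117/44, d=(M3−M2)/(6·1)=39/44, b=Δ2−h2·(2M2+M3)/6=-5/22
t_q=17/4 → seg 2, τ=1/4; S=4+-5/22·τ+-117/44·τ²+39/44·τ³=10675/2816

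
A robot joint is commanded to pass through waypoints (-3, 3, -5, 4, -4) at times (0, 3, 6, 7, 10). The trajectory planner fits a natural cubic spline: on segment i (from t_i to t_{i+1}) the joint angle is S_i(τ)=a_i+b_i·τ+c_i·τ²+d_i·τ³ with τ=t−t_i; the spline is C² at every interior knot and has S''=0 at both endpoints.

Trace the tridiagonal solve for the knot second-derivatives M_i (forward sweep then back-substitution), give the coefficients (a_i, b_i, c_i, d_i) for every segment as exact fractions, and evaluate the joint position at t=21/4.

Δ: Δ0=2, Δ1=-8/3, Δ2=9, Δ3=-8/3
row 1: diag=12, rhs=-28; c'=1/4, d'=-7/3
row 2: denom=8−3·1/4=29/4; d'=(70−3·-7/3)/(29/4)=308/29
row 3: denom=8−1·4/29=228/29; d'=(-70−1·308/29)/(228/29)=-1169/114
back: M3=-1169/114
back: M2=308/29−4/29·-1169/114=686/57
back: M1=-7/3−1/4·686/57=-203/38
M: M0=0, M1=-203/38, M2=686/57, M3=-1169/114, M4=0
seg 0: a=-3, c=M0/2=0, d=(M1−M0)/(6·3)=-203/684, b=Δ0−h0·(2M0+M1)/6=355/76
seg 1: a=3, c=M1/2=-203/76, d=(M2−M1)/(6·3)=1981/2052, b=Δ1−h1·(2M1+M2)/6=-127/38
seg 2: a=-5, c=M2/2=343/57, d=(M3−M2)/(6·1)=-847/228, b=Δ2−h2·(2M2+M3)/6=509/76
seg 3: a=4, c=M3/2=-1169/228, d=(M4−M3)/(6·3)=1169/2052, b=Δ3−h3·(2M3+M4)/6=865/114
t_q=21/4 → seg 1, τ=9/4; S=3+-127/38·τ+-203/76·τ²+1981/2052·τ³=-34269/4864

  seg 0: a=-3 b=355/76 c=0 d=-203/684
  seg 1: a=3 b=-127/38 c=-203/76 d=1981/2052
  seg 2: a=-5 b=509/76 c=343/57 d=-847/228
  seg 3: a=4 b=865/114 c=-1169/228 d=1169/2052
S(21/4) = -34269/4864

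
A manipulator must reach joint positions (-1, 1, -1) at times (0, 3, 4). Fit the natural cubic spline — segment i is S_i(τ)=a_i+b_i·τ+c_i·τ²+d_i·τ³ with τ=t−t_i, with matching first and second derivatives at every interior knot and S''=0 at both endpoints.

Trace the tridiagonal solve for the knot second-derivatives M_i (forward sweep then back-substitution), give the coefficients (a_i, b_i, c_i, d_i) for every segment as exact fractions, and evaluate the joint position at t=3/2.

  seg 0: a=-1 b=5/3 c=0 d=-1/9
  seg 1: a=1 b=-4/3 c=-1 d=1/3
S(3/2) = 9/8

Δ: Δ0=2/3, Δ1=-2
row 1: diag=8, rhs=-16; c'=1/8, d'=-2
back: M1=-2
M: M0=0, M1=-2, M2=0
seg 0: a=-1, c=M0/2=0, d=(M1−M0)/(6·3)=-1/9, b=Δ0−h0·(2M0+M1)/6=5/3
seg 1: a=1, c=M1/2=-1, d=(M2−M1)/(6·1)=1/3, b=Δ1−h1·(2M1+M2)/6=-4/3
t_q=3/2 → seg 0, τ=3/2; S=-1+5/3·τ+0·τ²+-1/9·τ³=9/8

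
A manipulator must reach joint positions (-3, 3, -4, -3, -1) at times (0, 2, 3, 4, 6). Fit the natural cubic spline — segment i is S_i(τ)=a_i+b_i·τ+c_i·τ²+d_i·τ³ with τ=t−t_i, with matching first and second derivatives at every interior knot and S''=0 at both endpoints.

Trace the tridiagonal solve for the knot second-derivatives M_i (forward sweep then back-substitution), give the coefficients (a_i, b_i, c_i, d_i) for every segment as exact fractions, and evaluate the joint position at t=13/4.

  seg 0: a=-3 b=238/33 c=0 d=-139/132
  seg 1: a=3 b=-179/33 c=-139/22 d=313/66
  seg 2: a=-4 b=-23/6 c=87/11 d=-203/66
  seg 3: a=-3 b=91/33 c=-29/22 d=29/132
S(13/4) = -6353/1408

Δ: Δ0=3, Δ1=-7, Δ2=1, Δ3=1
row 1: diag=6, rhs=-60; c'=1/6, d'=-10
row 2: denom=4−1·1/6=23/6; d'=(48−1·-10)/(23/6)=348/23
row 3: denom=6−1·6/23=132/23; d'=(0−1·348/23)/(132/23)=-29/11
back: M3=-29/11
back: M2=348/23−6/23·-29/11=174/11
back: M1=-10−1/6·174/11=-139/11
M: M0=0, M1=-139/11, M2=174/11, M3=-29/11, M4=0
seg 0: a=-3, c=M0/2=0, d=(M1−M0)/(6·2)=-139/132, b=Δ0−h0·(2M0+M1)/6=238/33
seg 1: a=3, c=M1/2=-139/22, d=(M2−M1)/(6·1)=313/66, b=Δ1−h1·(2M1+M2)/6=-179/33
seg 2: a=-4, c=M2/2=87/11, d=(M3−M2)/(6·1)=-203/66, b=Δ2−h2·(2M2+M3)/6=-23/6
seg 3: a=-3, c=M3/2=-29/22, d=(M4−M3)/(6·2)=29/132, b=Δ3−h3·(2M3+M4)/6=91/33
t_q=13/4 → seg 2, τ=1/4; S=-4+-23/6·τ+87/11·τ²+-203/66·τ³=-6353/1408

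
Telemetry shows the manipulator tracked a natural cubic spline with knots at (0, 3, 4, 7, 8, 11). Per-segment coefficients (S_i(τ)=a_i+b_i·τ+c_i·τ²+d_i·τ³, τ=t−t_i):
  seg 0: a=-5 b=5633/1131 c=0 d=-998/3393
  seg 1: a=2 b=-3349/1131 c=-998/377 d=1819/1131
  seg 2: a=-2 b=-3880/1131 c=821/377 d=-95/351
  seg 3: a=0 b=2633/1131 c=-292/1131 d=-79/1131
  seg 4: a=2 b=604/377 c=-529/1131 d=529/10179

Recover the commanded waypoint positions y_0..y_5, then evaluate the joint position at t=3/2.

y_0 = S_0(0) = a_0 = -5
y_1 = S_1(0) = a_1 = 2
y_2 = S_2(0) = a_2 = -2
y_3 = S_3(0) = a_3 = 0
y_4 = S_4(0) = a_4 = 2
y_5 = S_4(3) = 4
t_q=3/2 is in segment 0 (τ=3/2); S_0(τ)=2229/1508

y_0=-5 y_1=2 y_2=-2 y_3=0 y_4=2 y_5=4
S(3/2) = 2229/1508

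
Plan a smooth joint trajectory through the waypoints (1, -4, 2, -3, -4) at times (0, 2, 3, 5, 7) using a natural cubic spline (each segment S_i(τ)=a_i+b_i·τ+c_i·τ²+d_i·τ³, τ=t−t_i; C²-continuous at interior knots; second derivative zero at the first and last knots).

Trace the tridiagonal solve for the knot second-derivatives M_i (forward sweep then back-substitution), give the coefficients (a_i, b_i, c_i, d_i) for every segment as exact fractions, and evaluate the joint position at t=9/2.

  seg 0: a=1 b=-383/64 c=0 d=223/256
  seg 1: a=-4 b=143/32 c=669/128 d=-473/128
  seg 2: a=2 b=491/128 c=-375/64 d=689/512
  seg 3: a=-3 b=-221/64 c=567/256 d=-189/512
S(9/2) = -3637/4096

Δ: Δ0=-5/2, Δ1=6, Δ2=-5/2, Δ3=-1/2
row 1: diag=6, rhs=51; c'=1/6, d'=17/2
row 2: denom=6−1·1/6=35/6; d'=(-51−1·17/2)/(35/6)=-51/5
row 3: denom=8−2·12/35=256/35; d'=(12−2·-51/5)/(256/35)=567/128
back: M3=567/128
back: M2=-51/5−12/35·567/128=-375/32
back: M1=17/2−1/6·-375/32=669/64
M: M0=0, M1=669/64, M2=-375/32, M3=567/128, M4=0
seg 0: a=1, c=M0/2=0, d=(M1−M0)/(6·2)=223/256, b=Δ0−h0·(2M0+M1)/6=-383/64
seg 1: a=-4, c=M1/2=669/128, d=(M2−M1)/(6·1)=-473/128, b=Δ1−h1·(2M1+M2)/6=143/32
seg 2: a=2, c=M2/2=-375/64, d=(M3−M2)/(6·2)=689/512, b=Δ2−h2·(2M2+M3)/6=491/128
seg 3: a=-3, c=M3/2=567/256, d=(M4−M3)/(6·2)=-189/512, b=Δ3−h3·(2M3+M4)/6=-221/64
t_q=9/2 → seg 2, τ=3/2; S=2+491/128·τ+-375/64·τ²+689/512·τ³=-3637/4096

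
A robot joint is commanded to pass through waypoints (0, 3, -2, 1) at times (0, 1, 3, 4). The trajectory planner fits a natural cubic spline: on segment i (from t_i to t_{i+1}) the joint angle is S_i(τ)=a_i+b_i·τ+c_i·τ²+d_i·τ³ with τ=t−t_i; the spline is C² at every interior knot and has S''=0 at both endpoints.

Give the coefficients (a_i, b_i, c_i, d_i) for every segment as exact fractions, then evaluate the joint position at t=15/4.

  seg 0: a=0 b=35/8 c=0 d=-11/8
  seg 1: a=3 b=1/4 c=-33/8 d=11/8
  seg 2: a=-2 b=1/4 c=33/8 d=-11/8
S(15/4) = -37/512

Δ: Δ0=3, Δ1=-5/2, Δ2=3
row 1: diag=6, rhs=-33; c'=1/3, d'=-11/2
row 2: denom=6−2·1/3=16/3; d'=(33−2·-11/2)/(16/3)=33/4
back: M2=33/4
back: M1=-11/2−1/3·33/4=-33/4
M: M0=0, M1=-33/4, M2=33/4, M3=0
seg 0: a=0, c=M0/2=0, d=(M1−M0)/(6·1)=-11/8, b=Δ0−h0·(2M0+M1)/6=35/8
seg 1: a=3, c=M1/2=-33/8, d=(M2−M1)/(6·2)=11/8, b=Δ1−h1·(2M1+M2)/6=1/4
seg 2: a=-2, c=M2/2=33/8, d=(M3−M2)/(6·1)=-11/8, b=Δ2−h2·(2M2+M3)/6=1/4
t_q=15/4 → seg 2, τ=3/4; S=-2+1/4·τ+33/8·τ²+-11/8·τ³=-37/512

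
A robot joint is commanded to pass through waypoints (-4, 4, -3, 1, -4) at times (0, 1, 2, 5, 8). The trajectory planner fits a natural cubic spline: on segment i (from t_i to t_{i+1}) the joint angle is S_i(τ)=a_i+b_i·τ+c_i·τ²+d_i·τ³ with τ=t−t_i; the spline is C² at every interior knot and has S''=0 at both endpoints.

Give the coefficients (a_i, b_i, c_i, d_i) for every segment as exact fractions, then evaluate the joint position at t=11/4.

  seg 0: a=-4 b=293/24 c=0 d=-101/24
  seg 1: a=4 b=-5/12 c=-101/8 d=145/24
  seg 2: a=-3 b=-181/24 c=11/2 d=-61/72
  seg 3: a=1 b=31/12 c=-17/8 d=17/72
S(11/4) = -3031/512

Δ: Δ0=8, Δ1=-7, Δ2=4/3, Δ3=-5/3
row 1: diag=4, rhs=-90; c'=1/4, d'=-45/2
row 2: denom=8−1·1/4=31/4; d'=(50−1·-45/2)/(31/4)=290/31
row 3: denom=12−3·12/31=336/31; d'=(-18−3·290/31)/(336/31)=-17/4
back: M3=-17/4
back: M2=290/31−12/31·-17/4=11
back: M1=-45/2−1/4·11=-101/4
M: M0=0, M1=-101/4, M2=11, M3=-17/4, M4=0
seg 0: a=-4, c=M0/2=0, d=(M1−M0)/(6·1)=-101/24, b=Δ0−h0·(2M0+M1)/6=293/24
seg 1: a=4, c=M1/2=-101/8, d=(M2−M1)/(6·1)=145/24, b=Δ1−h1·(2M1+M2)/6=-5/12
seg 2: a=-3, c=M2/2=11/2, d=(M3−M2)/(6·3)=-61/72, b=Δ2−h2·(2M2+M3)/6=-181/24
seg 3: a=1, c=M3/2=-17/8, d=(M4−M3)/(6·3)=17/72, b=Δ3−h3·(2M3+M4)/6=31/12
t_q=11/4 → seg 2, τ=3/4; S=-3+-181/24·τ+11/2·τ²+-61/72·τ³=-3031/512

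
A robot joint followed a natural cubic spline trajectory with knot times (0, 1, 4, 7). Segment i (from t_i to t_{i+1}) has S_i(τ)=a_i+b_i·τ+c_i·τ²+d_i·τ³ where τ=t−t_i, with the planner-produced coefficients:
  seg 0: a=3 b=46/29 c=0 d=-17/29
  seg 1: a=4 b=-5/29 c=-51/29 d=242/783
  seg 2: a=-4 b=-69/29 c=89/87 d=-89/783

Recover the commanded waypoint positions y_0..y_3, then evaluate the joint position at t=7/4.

y_0=3 y_1=4 y_2=-4 y_3=-5
S(7/4) = 2795/928

y_0 = S_0(0) = a_0 = 3
y_1 = S_1(0) = a_1 = 4
y_2 = S_2(0) = a_2 = -4
y_3 = S_2(3) = -5
t_q=7/4 is in segment 1 (τ=3/4); S_1(τ)=2795/928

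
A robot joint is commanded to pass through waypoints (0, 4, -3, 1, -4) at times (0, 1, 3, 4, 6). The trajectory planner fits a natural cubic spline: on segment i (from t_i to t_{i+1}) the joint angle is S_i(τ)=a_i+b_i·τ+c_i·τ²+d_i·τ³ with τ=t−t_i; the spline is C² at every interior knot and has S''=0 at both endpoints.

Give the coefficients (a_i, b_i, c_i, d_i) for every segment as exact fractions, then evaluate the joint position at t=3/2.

Δ: Δ0=4, Δ1=-7/2, Δ2=4, Δ3=-5/2
row 1: diag=6, rhs=-45; c'=1/3, d'=-15/2
row 2: denom=6−2·1/3=16/3; d'=(45−2·-15/2)/(16/3)=45/4
row 3: denom=6−1·3/16=93/16; d'=(-39−1·45/4)/(93/16)=-268/31
back: M3=-268/31
back: M2=45/4−3/16·-268/31=399/31
back: M1=-15/2−1/3·399/31=-731/62
M: M0=0, M1=-731/62, M2=399/31, M3=-268/31, M4=0
seg 0: a=0, c=M0/2=0, d=(M1−M0)/(6·1)=-731/372, b=Δ0−h0·(2M0+M1)/6=2219/372
seg 1: a=4, c=M1/2=-731/124, d=(M2−M1)/(6·2)=1529/744, b=Δ1−h1·(2M1+M2)/6=13/186
seg 2: a=-3, c=M2/2=399/62, d=(M3−M2)/(6·1)=-667/186, b=Δ2−h2·(2M2+M3)/6=107/93
seg 3: a=1, c=M3/2=-134/31, d=(M4−M3)/(6·2)=67/93, b=Δ3−h3·(2M3+M4)/6=607/186
t_q=3/2 → seg 1, τ=1/2; S=4+13/186·τ+-731/124·τ²+1529/744·τ³=5591/1984

  seg 0: a=0 b=2219/372 c=0 d=-731/372
  seg 1: a=4 b=13/186 c=-731/124 d=1529/744
  seg 2: a=-3 b=107/93 c=399/62 d=-667/186
  seg 3: a=1 b=607/186 c=-134/31 d=67/93
S(3/2) = 5591/1984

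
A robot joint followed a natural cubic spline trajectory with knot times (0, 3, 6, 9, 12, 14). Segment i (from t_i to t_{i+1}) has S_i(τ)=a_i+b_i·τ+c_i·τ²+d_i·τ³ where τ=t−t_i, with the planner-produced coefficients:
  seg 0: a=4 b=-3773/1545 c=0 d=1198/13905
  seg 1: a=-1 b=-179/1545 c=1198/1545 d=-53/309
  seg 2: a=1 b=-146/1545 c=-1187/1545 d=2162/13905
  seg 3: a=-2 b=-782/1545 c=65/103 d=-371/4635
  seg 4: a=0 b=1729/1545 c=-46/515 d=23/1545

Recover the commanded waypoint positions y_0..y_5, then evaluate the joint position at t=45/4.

y_0=4 y_1=-1 y_2=1 y_3=-2 y_4=0 y_5=2
S(45/4) = -28207/32960

y_0 = S_0(0) = a_0 = 4
y_1 = S_1(0) = a_1 = -1
y_2 = S_2(0) = a_2 = 1
y_3 = S_3(0) = a_3 = -2
y_4 = S_4(0) = a_4 = 0
y_5 = S_4(2) = 2
t_q=45/4 is in segment 3 (τ=9/4); S_3(τ)=-28207/32960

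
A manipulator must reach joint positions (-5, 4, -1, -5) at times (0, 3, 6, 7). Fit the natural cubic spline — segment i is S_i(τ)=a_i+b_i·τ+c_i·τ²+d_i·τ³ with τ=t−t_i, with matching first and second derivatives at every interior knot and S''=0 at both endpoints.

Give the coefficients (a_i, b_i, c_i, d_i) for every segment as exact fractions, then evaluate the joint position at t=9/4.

  seg 0: a=-5 b=352/87 c=0 d=-91/783
  seg 1: a=4 b=79/87 c=-91/87 d=49/783
  seg 2: a=-1 b=-320/87 c=-14/29 d=14/87
S(9/4) = 5159/1856

Δ: Δ0=3, Δ1=-5/3, Δ2=-4
row 1: diag=12, rhs=-28; c'=1/4, d'=-7/3
row 2: denom=8−3·1/4=29/4; d'=(-14−3·-7/3)/(29/4)=-28/29
back: M2=-28/29
back: M1=-7/3−1/4·-28/29=-182/87
M: M0=0, M1=-182/87, M2=-28/29, M3=0
seg 0: a=-5, c=M0/2=0, d=(M1−M0)/(6·3)=-91/783, b=Δ0−h0·(2M0+M1)/6=352/87
seg 1: a=4, c=M1/2=-91/87, d=(M2−M1)/(6·3)=49/783, b=Δ1−h1·(2M1+M2)/6=79/87
seg 2: a=-1, c=M2/2=-14/29, d=(M3−M2)/(6·1)=14/87, b=Δ2−h2·(2M2+M3)/6=-320/87
t_q=9/4 → seg 0, τ=9/4; S=-5+352/87·τ+0·τ²+-91/783·τ³=5159/1856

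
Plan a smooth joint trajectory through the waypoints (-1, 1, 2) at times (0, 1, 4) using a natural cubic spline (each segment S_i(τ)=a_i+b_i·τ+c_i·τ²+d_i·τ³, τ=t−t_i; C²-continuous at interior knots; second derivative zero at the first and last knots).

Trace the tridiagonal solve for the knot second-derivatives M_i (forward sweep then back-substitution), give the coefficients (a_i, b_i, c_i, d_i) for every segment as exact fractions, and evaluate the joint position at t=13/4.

Δ: Δ0=2, Δ1=1/3
row 1: diag=8, rhs=-10; c'=3/8, d'=-5/4
back: M1=-5/4
M: M0=0, M1=-5/4, M2=0
seg 0: a=-1, c=M0/2=0, d=(M1−M0)/(6·1)=-5/24, b=Δ0−h0·(2M0+M1)/6=53/24
seg 1: a=1, c=M1/2=-5/8, d=(M2−M1)/(6·3)=5/72, b=Δ1−h1·(2M1+M2)/6=19/12
t_q=13/4 → seg 1, τ=9/4; S=1+19/12·τ+-5/8·τ²+5/72·τ³=1121/512

  seg 0: a=-1 b=53/24 c=0 d=-5/24
  seg 1: a=1 b=19/12 c=-5/8 d=5/72
S(13/4) = 1121/512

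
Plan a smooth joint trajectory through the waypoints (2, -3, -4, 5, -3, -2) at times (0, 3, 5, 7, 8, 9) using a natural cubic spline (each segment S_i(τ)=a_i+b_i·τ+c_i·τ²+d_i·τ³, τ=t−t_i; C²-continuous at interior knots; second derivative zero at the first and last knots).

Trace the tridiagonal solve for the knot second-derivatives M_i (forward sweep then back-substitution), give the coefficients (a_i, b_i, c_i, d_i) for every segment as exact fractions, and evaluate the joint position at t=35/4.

Δ: Δ0=-5/3, Δ1=-1/2, Δ2=9/2, Δ3=-8, Δ4=1
row 1: diag=10, rhs=7; c'=1/5, d'=7/10
row 2: denom=8−2·1/5=38/5; d'=(30−2·7/10)/(38/5)=143/38
row 3: denom=6−2·5/19=104/19; d'=(-75−2·143/38)/(104/19)=-196/13
row 4: denom=4−1·19/104=397/104; d'=(54−1·-196/13)/(397/104)=7184/397
back: M4=7184/397
back: M3=-196/13−19/104·7184/397=-7298/397
back: M2=143/38−5/19·-7298/397=6829/794
back: M1=7/10−1/5·6829/794=-405/397
M: M0=0, M1=-405/397, M2=6829/794, M3=-7298/397, M4=7184/397, M5=0
seg 0: a=2, c=M0/2=0, d=(M1−M0)/(6·3)=-45/794, b=Δ0−h0·(2M0+M1)/6=-2755/2382
seg 1: a=-3, c=M1/2=-405/794, d=(M2−M1)/(6·2)=7639/9528, b=Δ1−h1·(2M1+M2)/6=-3200/1191
seg 2: a=-4, c=M2/2=6829/1588, d=(M3−M2)/(6·2)=-21425/9528, b=Δ2−h2·(2M2+M3)/6=11657/2382
seg 3: a=5, c=M3/2=-3649/397, d=(M4−M3)/(6·1)=7241/1191, b=Δ3−h3·(2M3+M4)/6=-5822/1191
seg 4: a=-3, c=M4/2=3592/397, d=(M5−M4)/(6·1)=-3592/1191, b=Δ4−h4·(2M4+M5)/6=-5993/1191
t_q=35/4 → seg 4, τ=3/4; S=-3+-5993/1191·τ+3592/397·τ²+-3592/1191·τ³=-9391/3176

  seg 0: a=2 b=-2755/2382 c=0 d=-45/794
  seg 1: a=-3 b=-3200/1191 c=-405/794 d=7639/9528
  seg 2: a=-4 b=11657/2382 c=6829/1588 d=-21425/9528
  seg 3: a=5 b=-5822/1191 c=-3649/397 d=7241/1191
  seg 4: a=-3 b=-5993/1191 c=3592/397 d=-3592/1191
S(35/4) = -9391/3176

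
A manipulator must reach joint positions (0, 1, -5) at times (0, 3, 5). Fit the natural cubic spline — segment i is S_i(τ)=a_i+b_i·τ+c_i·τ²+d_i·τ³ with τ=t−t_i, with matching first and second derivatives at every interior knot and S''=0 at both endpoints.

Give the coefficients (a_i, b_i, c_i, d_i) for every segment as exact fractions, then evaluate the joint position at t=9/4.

Δ: Δ0=1/3, Δ1=-3
row 1: diag=10, rhs=-20; c'=1/5, d'=-2
back: M1=-2
M: M0=0, M1=-2, M2=0
seg 0: a=0, c=M0/2=0, d=(M1−M0)/(6·3)=-1/9, b=Δ0−h0·(2M0+M1)/6=4/3
seg 1: a=1, c=M1/2=-1, d=(M2−M1)/(6·2)=1/6, b=Δ1−h1·(2M1+M2)/6=-5/3
t_q=9/4 → seg 0, τ=9/4; S=0+4/3·τ+0·τ²+-1/9·τ³=111/64

  seg 0: a=0 b=4/3 c=0 d=-1/9
  seg 1: a=1 b=-5/3 c=-1 d=1/6
S(9/4) = 111/64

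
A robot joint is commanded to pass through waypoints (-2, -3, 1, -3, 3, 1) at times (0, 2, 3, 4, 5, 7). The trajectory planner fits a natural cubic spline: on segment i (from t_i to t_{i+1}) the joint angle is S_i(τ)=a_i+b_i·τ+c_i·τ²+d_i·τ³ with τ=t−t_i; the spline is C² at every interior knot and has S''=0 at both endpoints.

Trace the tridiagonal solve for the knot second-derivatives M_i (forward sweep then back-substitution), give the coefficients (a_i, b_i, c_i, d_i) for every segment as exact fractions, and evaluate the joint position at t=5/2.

Δ: Δ0=-1/2, Δ1=4, Δ2=-4, Δ3=6, Δ4=-1
row 1: diag=6, rhs=27; c'=1/6, d'=9/2
row 2: denom=4−1·1/6=23/6; d'=(-48−1·9/2)/(23/6)=-315/23
row 3: denom=4−1·6/23=86/23; d'=(60−1·-315/23)/(86/23)=1695/86
row 4: denom=6−1·23/86=493/86; d'=(-42−1·1695/86)/(493/86)=-183/17
back: M4=-183/17
back: M3=1695/86−23/86·-183/17=384/17
back: M2=-315/23−6/23·384/17=-333/17
back: M1=9/2−1/6·-333/17=132/17
M: M0=0, M1=132/17, M2=-333/17, M3=384/17, M4=-183/17, M5=0
seg 0: a=-2, c=M0/2=0, d=(M1−M0)/(6·2)=11/17, b=Δ0−h0·(2M0+M1)/6=-105/34
seg 1: a=-3, c=M1/2=66/17, d=(M2−M1)/(6·1)=-155/34, b=Δ1−h1·(2M1+M2)/6=159/34
seg 2: a=1, c=M2/2=-333/34, d=(M3−M2)/(6·1)=239/34, b=Δ2−h2·(2M2+M3)/6=-21/17
seg 3: a=-3, c=M3/2=192/17, d=(M4−M3)/(6·1)=-189/34, b=Δ3−h3·(2M3+M4)/6=9/34
seg 4: a=3, c=M4/2=-183/34, d=(M5−M4)/(6·2)=61/68, b=Δ4−h4·(2M4+M5)/6=105/17
t_q=5/2 → seg 1, τ=1/2; S=-3+159/34·τ+66/17·τ²+-155/34·τ³=-71/272

  seg 0: a=-2 b=-105/34 c=0 d=11/17
  seg 1: a=-3 b=159/34 c=66/17 d=-155/34
  seg 2: a=1 b=-21/17 c=-333/34 d=239/34
  seg 3: a=-3 b=9/34 c=192/17 d=-189/34
  seg 4: a=3 b=105/17 c=-183/34 d=61/68
S(5/2) = -71/272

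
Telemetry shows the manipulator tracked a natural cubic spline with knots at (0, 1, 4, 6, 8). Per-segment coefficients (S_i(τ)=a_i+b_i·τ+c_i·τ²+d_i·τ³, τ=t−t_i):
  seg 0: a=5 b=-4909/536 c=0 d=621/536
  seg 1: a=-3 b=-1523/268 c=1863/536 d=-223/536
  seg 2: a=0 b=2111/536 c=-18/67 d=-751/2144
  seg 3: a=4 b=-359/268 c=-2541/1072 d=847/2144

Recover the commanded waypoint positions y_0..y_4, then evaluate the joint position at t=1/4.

y_0 = S_0(0) = a_0 = 5
y_1 = S_1(0) = a_1 = -3
y_2 = S_2(0) = a_2 = 0
y_3 = S_3(0) = a_3 = 4
y_4 = S_3(2) = -5
t_q=1/4 is in segment 0 (τ=1/4); S_0(τ)=93597/34304

y_0=5 y_1=-3 y_2=0 y_3=4 y_4=-5
S(1/4) = 93597/34304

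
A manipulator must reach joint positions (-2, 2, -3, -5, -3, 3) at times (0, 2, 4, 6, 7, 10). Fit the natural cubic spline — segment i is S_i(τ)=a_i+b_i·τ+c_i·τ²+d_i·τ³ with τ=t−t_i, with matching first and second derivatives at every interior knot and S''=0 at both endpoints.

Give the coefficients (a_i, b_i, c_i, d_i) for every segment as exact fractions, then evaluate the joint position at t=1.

  seg 0: a=-2 b=4157/1282 c=0 d=-1593/5128
  seg 1: a=2 b=-311/641 c=-4779/2564 d=549/1282
  seg 2: a=-3 b=-1796/641 c=1809/2564 d=501/5128
  seg 3: a=-5 b=1529/1282 c=828/641 d=-621/1282
  seg 4: a=-3 b=1489/641 c=-207/1282 d=23/1282
S(1) = 4779/5128

Δ: Δ0=2, Δ1=-5/2, Δ2=-1, Δ3=2, Δ4=2
row 1: diag=8, rhs=-27; c'=1/4, d'=-27/8
row 2: denom=8−2·1/4=15/2; d'=(9−2·-27/8)/(15/2)=21/10
row 3: denom=6−2·4/15=82/15; d'=(18−2·21/10)/(82/15)=207/82
row 4: denom=8−1·15/82=641/82; d'=(0−1·207/82)/(641/82)=-207/641
back: M4=-207/641
back: M3=207/82−15/82·-207/641=1656/641
back: M2=21/10−4/15·1656/641=1809/1282
back: M1=-27/8−1/4·1809/1282=-4779/1282
M: M0=0, M1=-4779/1282, M2=1809/1282, M3=1656/641, M4=-207/641, M5=0
seg 0: a=-2, c=M0/2=0, d=(M1−M0)/(6·2)=-1593/5128, b=Δ0−h0·(2M0+M1)/6=4157/1282
seg 1: a=2, c=M1/2=-4779/2564, d=(M2−M1)/(6·2)=549/1282, b=Δ1−h1·(2M1+M2)/6=-311/641
seg 2: a=-3, c=M2/2=1809/2564, d=(M3−M2)/(6·2)=501/5128, b=Δ2−h2·(2M2+M3)/6=-1796/641
seg 3: a=-5, c=M3/2=828/641, d=(M4−M3)/(6·1)=-621/1282, b=Δ3−h3·(2M3+M4)/6=1529/1282
seg 4: a=-3, c=M4/2=-207/1282, d=(M5−M4)/(6·3)=23/1282, b=Δ4−h4·(2M4+M5)/6=1489/641
t_q=1 → seg 0, τ=1; S=-2+4157/1282·τ+0·τ²+-1593/5128·τ³=4779/5128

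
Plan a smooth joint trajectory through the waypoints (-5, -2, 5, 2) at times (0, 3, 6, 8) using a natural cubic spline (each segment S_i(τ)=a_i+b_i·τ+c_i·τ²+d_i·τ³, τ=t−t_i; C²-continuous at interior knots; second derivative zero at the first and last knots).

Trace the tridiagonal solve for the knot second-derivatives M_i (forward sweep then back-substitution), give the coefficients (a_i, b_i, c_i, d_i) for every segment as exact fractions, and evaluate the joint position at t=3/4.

  seg 0: a=-5 b=73/222 c=0 d=149/1998
  seg 1: a=-2 b=260/111 c=149/222 d=-449/1998
  seg 2: a=5 b=67/222 c=-50/37 d=25/111
S(3/4) = -22363/4736

Δ: Δ0=1, Δ1=7/3, Δ2=-3/2
row 1: diag=12, rhs=8; c'=1/4, d'=2/3
row 2: denom=10−3·1/4=37/4; d'=(-23−3·2/3)/(37/4)=-100/37
back: M2=-100/37
back: M1=2/3−1/4·-100/37=149/111
M: M0=0, M1=149/111, M2=-100/37, M3=0
seg 0: a=-5, c=M0/2=0, d=(M1−M0)/(6·3)=149/1998, b=Δ0−h0·(2M0+M1)/6=73/222
seg 1: a=-2, c=M1/2=149/222, d=(M2−M1)/(6·3)=-449/1998, b=Δ1−h1·(2M1+M2)/6=260/111
seg 2: a=5, c=M2/2=-50/37, d=(M3−M2)/(6·2)=25/111, b=Δ2−h2·(2M2+M3)/6=67/222
t_q=3/4 → seg 0, τ=3/4; S=-5+73/222·τ+0·τ²+149/1998·τ³=-22363/4736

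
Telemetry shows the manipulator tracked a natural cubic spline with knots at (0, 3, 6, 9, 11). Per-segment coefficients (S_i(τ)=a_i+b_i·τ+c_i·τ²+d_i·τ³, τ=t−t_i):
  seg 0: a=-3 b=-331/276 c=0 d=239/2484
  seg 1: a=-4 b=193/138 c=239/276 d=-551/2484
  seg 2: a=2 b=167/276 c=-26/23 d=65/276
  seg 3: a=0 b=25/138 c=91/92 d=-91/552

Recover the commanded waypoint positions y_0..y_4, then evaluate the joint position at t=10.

y_0 = S_0(0) = a_0 = -3
y_1 = S_1(0) = a_1 = -4
y_2 = S_2(0) = a_2 = 2
y_3 = S_3(0) = a_3 = 0
y_4 = S_3(2) = 3
t_q=10 is in segment 3 (τ=1); S_3(τ)=185/184

y_0=-3 y_1=-4 y_2=2 y_3=0 y_4=3
S(10) = 185/184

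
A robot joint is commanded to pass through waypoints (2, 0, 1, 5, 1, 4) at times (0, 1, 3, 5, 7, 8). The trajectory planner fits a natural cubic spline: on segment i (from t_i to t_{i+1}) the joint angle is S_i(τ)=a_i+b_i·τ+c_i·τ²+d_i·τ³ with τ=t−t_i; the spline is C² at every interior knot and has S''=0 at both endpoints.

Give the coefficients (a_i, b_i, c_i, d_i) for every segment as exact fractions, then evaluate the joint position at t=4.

Δ: Δ0=-2, Δ1=1/2, Δ2=2, Δ3=-2, Δ4=3
row 1: diag=6, rhs=15; c'=1/3, d'=5/2
row 2: denom=8−2·1/3=22/3; d'=(9−2·5/2)/(22/3)=6/11
row 3: denom=8−2·3/11=82/11; d'=(-24−2·6/11)/(82/11)=-138/41
row 4: denom=6−2·11/41=224/41; d'=(30−2·-138/41)/(224/41)=753/112
back: M4=753/112
back: M3=-138/41−11/41·753/112=-579/112
back: M2=6/11−3/11·-579/112=219/112
back: M1=5/2−1/3·219/112=207/112
M: M0=0, M1=207/112, M2=219/112, M3=-579/112, M4=753/112, M5=0
seg 0: a=2, c=M0/2=0, d=(M1−M0)/(6·1)=69/224, b=Δ0−h0·(2M0+M1)/6=-517/224
seg 1: a=0, c=M1/2=207/224, d=(M2−M1)/(6·2)=1/112, b=Δ1−h1·(2M1+M2)/6=-155/112
seg 2: a=1, c=M2/2=219/224, d=(M3−M2)/(6·2)=-19/32, b=Δ2−h2·(2M2+M3)/6=271/112
seg 3: a=5, c=M3/2=-579/224, d=(M4−M3)/(6·2)=111/112, b=Δ3−h3·(2M3+M4)/6=-89/112
seg 4: a=1, c=M4/2=753/224, d=(M5−M4)/(6·1)=-251/224, b=Δ4−h4·(2M4+M5)/6=85/112
t_q=4 → seg 2, τ=1; S=1+271/112·τ+219/224·τ²+-19/32·τ³=213/56

  seg 0: a=2 b=-517/224 c=0 d=69/224
  seg 1: a=0 b=-155/112 c=207/224 d=1/112
  seg 2: a=1 b=271/112 c=219/224 d=-19/32
  seg 3: a=5 b=-89/112 c=-579/224 d=111/112
  seg 4: a=1 b=85/112 c=753/224 d=-251/224
S(4) = 213/56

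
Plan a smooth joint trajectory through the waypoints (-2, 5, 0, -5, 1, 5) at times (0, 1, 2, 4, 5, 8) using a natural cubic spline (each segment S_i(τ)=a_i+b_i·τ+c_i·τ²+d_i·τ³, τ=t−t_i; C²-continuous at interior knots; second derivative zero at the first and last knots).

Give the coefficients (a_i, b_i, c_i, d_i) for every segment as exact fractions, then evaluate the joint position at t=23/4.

Δ: Δ0=7, Δ1=-5, Δ2=-5/2, Δ3=6, Δ4=4/3
row 1: diag=4, rhs=-72; c'=1/4, d'=-18
row 2: denom=6−1·1/4=23/4; d'=(15−1·-18)/(23/4)=132/23
row 3: denom=6−2·8/23=122/23; d'=(51−2·132/23)/(122/23)=909/122
row 4: denom=8−1·23/122=953/122; d'=(-28−1·909/122)/(953/122)=-4325/953
back: M4=-4325/953
back: M3=909/122−23/122·-4325/953=7916/953
back: M2=132/23−8/23·7916/953=2716/953
back: M1=-18−1/4·2716/953=-17833/953
M: M0=0, M1=-17833/953, M2=2716/953, M3=7916/953, M4=-4325/953, M5=0
seg 0: a=-2, c=M0/2=0, d=(M1−M0)/(6·1)=-17833/5718, b=Δ0−h0·(2M0+M1)/6=57859/5718
seg 1: a=5, c=M1/2=-17833/1906, d=(M2−M1)/(6·1)=20549/5718, b=Δ1−h1·(2M1+M2)/6=2180/2859
seg 2: a=0, c=M2/2=1358/953, d=(M3−M2)/(6·2)=1300/2859, b=Δ2−h2·(2M2+M3)/6=-40991/5718
seg 3: a=-5, c=M3/2=3958/953, d=(M4−M3)/(6·1)=-12241/5718, b=Δ3−h3·(2M3+M4)/6=22801/5718
seg 4: a=1, c=M4/2=-4325/1906, d=(M5−M4)/(6·3)=4325/17154, b=Δ4−h4·(2M4+M5)/6=16787/2859
t_q=23/4 → seg 4, τ=3/4; S=1+16787/2859·τ+-4325/1906·τ²+4325/17154·τ³=516443/121984

  seg 0: a=-2 b=57859/5718 c=0 d=-17833/5718
  seg 1: a=5 b=2180/2859 c=-17833/1906 d=20549/5718
  seg 2: a=0 b=-40991/5718 c=1358/953 d=1300/2859
  seg 3: a=-5 b=22801/5718 c=3958/953 d=-12241/5718
  seg 4: a=1 b=16787/2859 c=-4325/1906 d=4325/17154
S(23/4) = 516443/121984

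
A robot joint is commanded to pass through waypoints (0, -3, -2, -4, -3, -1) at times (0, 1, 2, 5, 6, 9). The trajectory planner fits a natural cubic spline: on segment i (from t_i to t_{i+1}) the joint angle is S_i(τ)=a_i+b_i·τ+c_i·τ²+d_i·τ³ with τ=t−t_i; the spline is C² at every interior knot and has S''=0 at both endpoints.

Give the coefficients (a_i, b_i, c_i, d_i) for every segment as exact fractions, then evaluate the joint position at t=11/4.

Δ: Δ0=-3, Δ1=1, Δ2=-2/3, Δ3=1, Δ4=2/3
row 1: diag=4, rhs=24; c'=1/4, d'=6
row 2: denom=8−1·1/4=31/4; d'=(-10−1·6)/(31/4)=-64/31
row 3: denom=8−3·12/31=212/31; d'=(10−3·-64/31)/(212/31)=251/106
row 4: denom=8−1·31/212=1665/212; d'=(-2−1·251/106)/(1665/212)=-926/1665
back: M4=-926/1665
back: M3=251/106−31/212·-926/1665=4078/1665
back: M2=-64/31−12/31·4078/1665=-1672/555
back: M1=6−1/4·-1672/555=3748/555
M: M0=0, M1=3748/555, M2=-1672/555, M3=4078/1665, M4=-926/1665, M5=0
seg 0: a=0, c=M0/2=0, d=(M1−M0)/(6·1)=1874/1665, b=Δ0−h0·(2M0+M1)/6=-6869/1665
seg 1: a=-3, c=M1/2=1874/555, d=(M2−M1)/(6·1)=-542/333, b=Δ1−h1·(2M1+M2)/6=-1247/1665
seg 2: a=-2, c=M2/2=-836/555, d=(M3−M2)/(6·3)=4547/14985, b=Δ2−h2·(2M2+M3)/6=1867/1665
seg 3: a=-4, c=M3/2=2039/1665, d=(M4−M3)/(6·1)=-278/555, b=Δ3−h3·(2M3+M4)/6=92/333
seg 4: a=-3, c=M4/2=-463/1665, d=(M5−M4)/(6·3)=463/14985, b=Δ4−h4·(2M4+M5)/6=2036/1665
t_q=11/4 → seg 2, τ=3/4; S=-2+1867/1665·τ+-836/555·τ²+4547/14985·τ³=-22239/11840

  seg 0: a=0 b=-6869/1665 c=0 d=1874/1665
  seg 1: a=-3 b=-1247/1665 c=1874/555 d=-542/333
  seg 2: a=-2 b=1867/1665 c=-836/555 d=4547/14985
  seg 3: a=-4 b=92/333 c=2039/1665 d=-278/555
  seg 4: a=-3 b=2036/1665 c=-463/1665 d=463/14985
S(11/4) = -22239/11840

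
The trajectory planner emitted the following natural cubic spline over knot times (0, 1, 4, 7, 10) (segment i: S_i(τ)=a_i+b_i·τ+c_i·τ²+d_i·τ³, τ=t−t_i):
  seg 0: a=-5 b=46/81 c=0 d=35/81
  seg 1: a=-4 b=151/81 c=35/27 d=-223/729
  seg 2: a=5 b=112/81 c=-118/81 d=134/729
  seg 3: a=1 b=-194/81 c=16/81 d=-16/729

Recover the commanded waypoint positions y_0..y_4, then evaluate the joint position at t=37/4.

y_0 = S_0(0) = a_0 = -5
y_1 = S_1(0) = a_1 = -4
y_2 = S_2(0) = a_2 = 5
y_3 = S_3(0) = a_3 = 1
y_4 = S_3(3) = -5
t_q=37/4 is in segment 3 (τ=9/4); S_3(τ)=-131/36

y_0=-5 y_1=-4 y_2=5 y_3=1 y_4=-5
S(37/4) = -131/36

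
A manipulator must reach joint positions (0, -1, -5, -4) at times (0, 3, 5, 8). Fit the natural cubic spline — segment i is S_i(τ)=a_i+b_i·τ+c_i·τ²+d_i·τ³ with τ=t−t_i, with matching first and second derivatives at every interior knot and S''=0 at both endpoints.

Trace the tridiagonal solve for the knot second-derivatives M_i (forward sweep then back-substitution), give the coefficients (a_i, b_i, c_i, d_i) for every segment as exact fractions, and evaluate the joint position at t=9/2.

  seg 0: a=0 b=1/3 c=0 d=-2/27
  seg 1: a=-1 b=-5/3 c=-2/3 d=1/4
  seg 2: a=-5 b=-4/3 c=5/6 d=-5/54
S(9/2) = -133/32

Δ: Δ0=-1/3, Δ1=-2, Δ2=1/3
row 1: diag=10, rhs=-10; c'=1/5, d'=-1
row 2: denom=10−2·1/5=48/5; d'=(14−2·-1)/(48/5)=5/3
back: M2=5/3
back: M1=-1−1/5·5/3=-4/3
M: M0=0, M1=-4/3, M2=5/3, M3=0
seg 0: a=0, c=M0/2=0, d=(M1−M0)/(6·3)=-2/27, b=Δ0−h0·(2M0+M1)/6=1/3
seg 1: a=-1, c=M1/2=-2/3, d=(M2−M1)/(6·2)=1/4, b=Δ1−h1·(2M1+M2)/6=-5/3
seg 2: a=-5, c=M2/2=5/6, d=(M3−M2)/(6·3)=-5/54, b=Δ2−h2·(2M2+M3)/6=-4/3
t_q=9/2 → seg 1, τ=3/2; S=-1+-5/3·τ+-2/3·τ²+1/4·τ³=-133/32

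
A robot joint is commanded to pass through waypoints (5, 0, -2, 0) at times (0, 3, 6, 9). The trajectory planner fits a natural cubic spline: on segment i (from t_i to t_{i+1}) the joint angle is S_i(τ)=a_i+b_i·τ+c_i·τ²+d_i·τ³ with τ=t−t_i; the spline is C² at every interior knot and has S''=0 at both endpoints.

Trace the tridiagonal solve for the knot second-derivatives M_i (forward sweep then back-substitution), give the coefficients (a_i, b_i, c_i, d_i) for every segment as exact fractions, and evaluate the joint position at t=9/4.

Δ: Δ0=-5/3, Δ1=-2/3, Δ2=2/3
row 1: diag=12, rhs=6; c'=1/4, d'=1/2
row 2: denom=12−3·1/4=45/4; d'=(8−3·1/2)/(45/4)=26/45
back: M2=26/45
back: M1=1/2−1/4·26/45=16/45
M: M0=0, M1=16/45, M2=26/45, M3=0
seg 0: a=5, c=M0/2=0, d=(M1−M0)/(6·3)=8/405, b=Δ0−h0·(2M0+M1)/6=-83/45
seg 1: a=0, c=M1/2=8/45, d=(M2−M1)/(6·3)=1/81, b=Δ1−h1·(2M1+M2)/6=-59/45
seg 2: a=-2, c=M2/2=13/45, d=(M3−M2)/(6·3)=-13/405, b=Δ2−h2·(2M2+M3)/6=4/45
t_q=9/4 → seg 0, τ=9/4; S=5+-83/45·τ+0·τ²+8/405·τ³=43/40

  seg 0: a=5 b=-83/45 c=0 d=8/405
  seg 1: a=0 b=-59/45 c=8/45 d=1/81
  seg 2: a=-2 b=4/45 c=13/45 d=-13/405
S(9/4) = 43/40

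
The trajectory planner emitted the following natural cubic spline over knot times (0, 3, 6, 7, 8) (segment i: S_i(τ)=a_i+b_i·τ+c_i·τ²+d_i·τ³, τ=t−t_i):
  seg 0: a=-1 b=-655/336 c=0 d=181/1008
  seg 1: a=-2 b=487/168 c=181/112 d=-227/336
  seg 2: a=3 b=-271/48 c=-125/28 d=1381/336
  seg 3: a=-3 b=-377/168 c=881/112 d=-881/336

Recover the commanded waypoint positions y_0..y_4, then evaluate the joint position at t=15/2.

y_0 = S_0(0) = a_0 = -1
y_1 = S_1(0) = a_1 = -2
y_2 = S_2(0) = a_2 = 3
y_3 = S_3(0) = a_3 = -3
y_4 = S_3(1) = 0
t_q=15/2 is in segment 3 (τ=1/2); S_3(τ)=-2225/896

y_0=-1 y_1=-2 y_2=3 y_3=-3 y_4=0
S(15/2) = -2225/896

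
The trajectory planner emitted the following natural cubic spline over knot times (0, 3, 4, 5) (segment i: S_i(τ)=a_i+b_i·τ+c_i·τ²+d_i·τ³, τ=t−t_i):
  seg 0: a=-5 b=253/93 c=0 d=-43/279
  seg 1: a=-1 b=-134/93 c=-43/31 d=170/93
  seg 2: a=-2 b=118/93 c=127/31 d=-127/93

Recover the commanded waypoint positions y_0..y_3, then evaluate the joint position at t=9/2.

y_0 = S_0(0) = a_0 = -5
y_1 = S_1(0) = a_1 = -1
y_2 = S_2(0) = a_2 = -2
y_3 = S_2(1) = 2
t_q=9/2 is in segment 2 (τ=1/2); S_2(τ)=-127/248

y_0=-5 y_1=-1 y_2=-2 y_3=2
S(9/2) = -127/248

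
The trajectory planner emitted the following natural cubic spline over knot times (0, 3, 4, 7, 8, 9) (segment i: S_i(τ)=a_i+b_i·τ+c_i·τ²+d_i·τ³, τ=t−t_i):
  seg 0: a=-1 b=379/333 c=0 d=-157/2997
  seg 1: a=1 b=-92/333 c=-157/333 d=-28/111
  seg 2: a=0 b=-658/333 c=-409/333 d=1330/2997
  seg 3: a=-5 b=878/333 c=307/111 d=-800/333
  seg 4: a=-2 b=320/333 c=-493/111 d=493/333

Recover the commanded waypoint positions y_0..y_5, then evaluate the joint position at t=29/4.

y_0=-1 y_1=1 y_2=0 y_3=-5 y_4=-2 y_5=-4
S(29/4) = -7469/1776

y_0 = S_0(0) = a_0 = -1
y_1 = S_1(0) = a_1 = 1
y_2 = S_2(0) = a_2 = 0
y_3 = S_3(0) = a_3 = -5
y_4 = S_4(0) = a_4 = -2
y_5 = S_4(1) = -4
t_q=29/4 is in segment 3 (τ=1/4); S_3(τ)=-7469/1776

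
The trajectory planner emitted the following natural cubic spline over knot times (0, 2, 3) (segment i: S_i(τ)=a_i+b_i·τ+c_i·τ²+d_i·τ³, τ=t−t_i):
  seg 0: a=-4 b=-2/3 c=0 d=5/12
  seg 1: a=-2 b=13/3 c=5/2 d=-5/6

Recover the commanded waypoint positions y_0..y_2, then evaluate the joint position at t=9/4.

y_0 = S_0(0) = a_0 = -4
y_1 = S_1(0) = a_1 = -2
y_2 = S_1(1) = 4
t_q=9/4 is in segment 1 (τ=1/4); S_1(τ)=-99/128

y_0=-4 y_1=-2 y_2=4
S(9/4) = -99/128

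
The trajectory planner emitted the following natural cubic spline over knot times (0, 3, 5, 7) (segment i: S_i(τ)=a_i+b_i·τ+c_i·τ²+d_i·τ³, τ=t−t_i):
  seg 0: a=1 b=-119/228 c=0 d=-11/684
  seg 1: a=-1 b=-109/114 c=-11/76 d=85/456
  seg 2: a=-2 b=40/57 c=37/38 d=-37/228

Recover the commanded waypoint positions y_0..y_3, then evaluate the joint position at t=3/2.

y_0=1 y_1=-1 y_2=-2 y_3=2
S(3/2) = 99/608

y_0 = S_0(0) = a_0 = 1
y_1 = S_1(0) = a_1 = -1
y_2 = S_2(0) = a_2 = -2
y_3 = S_2(2) = 2
t_q=3/2 is in segment 0 (τ=3/2); S_0(τ)=99/608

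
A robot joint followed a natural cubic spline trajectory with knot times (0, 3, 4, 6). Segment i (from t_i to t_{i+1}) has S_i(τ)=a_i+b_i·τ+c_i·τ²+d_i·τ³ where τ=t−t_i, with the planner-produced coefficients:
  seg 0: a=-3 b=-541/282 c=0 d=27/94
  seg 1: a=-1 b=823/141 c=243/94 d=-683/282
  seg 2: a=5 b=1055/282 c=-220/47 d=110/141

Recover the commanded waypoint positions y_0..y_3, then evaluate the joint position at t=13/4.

y_0=-3 y_1=-1 y_2=5 y_3=0
S(13/4) = 3507/6016

y_0 = S_0(0) = a_0 = -3
y_1 = S_1(0) = a_1 = -1
y_2 = S_2(0) = a_2 = 5
y_3 = S_2(2) = 0
t_q=13/4 is in segment 1 (τ=1/4); S_1(τ)=3507/6016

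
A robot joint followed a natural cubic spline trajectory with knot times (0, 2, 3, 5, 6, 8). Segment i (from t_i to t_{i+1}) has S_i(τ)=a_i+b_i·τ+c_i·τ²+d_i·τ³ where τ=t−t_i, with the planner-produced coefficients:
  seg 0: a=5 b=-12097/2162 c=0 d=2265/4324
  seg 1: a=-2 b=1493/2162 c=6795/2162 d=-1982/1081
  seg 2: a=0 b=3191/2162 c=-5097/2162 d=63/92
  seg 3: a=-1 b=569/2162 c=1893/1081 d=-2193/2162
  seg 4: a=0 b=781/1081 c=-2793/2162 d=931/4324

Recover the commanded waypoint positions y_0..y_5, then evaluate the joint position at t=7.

y_0 = S_0(0) = a_0 = 5
y_1 = S_1(0) = a_1 = -2
y_2 = S_2(0) = a_2 = 0
y_3 = S_3(0) = a_3 = -1
y_4 = S_4(0) = a_4 = 0
y_5 = S_4(2) = -2
t_q=7 is in segment 4 (τ=1); S_4(τ)=-1531/4324

y_0=5 y_1=-2 y_2=0 y_3=-1 y_4=0 y_5=-2
S(7) = -1531/4324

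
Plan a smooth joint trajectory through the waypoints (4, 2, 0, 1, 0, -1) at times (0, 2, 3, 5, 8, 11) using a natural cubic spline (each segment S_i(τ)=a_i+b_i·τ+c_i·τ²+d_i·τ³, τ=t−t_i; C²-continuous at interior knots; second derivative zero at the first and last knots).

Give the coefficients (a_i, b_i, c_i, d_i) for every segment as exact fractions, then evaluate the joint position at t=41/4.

Δ: Δ0=-1, Δ1=-2, Δ2=1/2, Δ3=-1/3, Δ4=-1/3
row 1: diag=6, rhs=-6; c'=1/6, d'=-1
row 2: denom=6−1·1/6=35/6; d'=(15−1·-1)/(35/6)=96/35
row 3: denom=10−2·12/35=326/35; d'=(-5−2·96/35)/(326/35)=-367/326
row 4: denom=12−3·105/326=3597/326; d'=(0−3·-367/326)/(3597/326)=367/1199
back: M4=367/1199
back: M3=-367/326−105/326·367/1199=-1468/1199
back: M2=96/35−12/35·-1468/1199=3792/1199
back: M1=-1−1/6·3792/1199=-1831/1199
M: M0=0, M1=-1831/1199, M2=3792/1199, M3=-1468/1199, M4=367/1199, M5=0
seg 0: a=4, c=M0/2=0, d=(M1−M0)/(6·2)=-1831/14388, b=Δ0−h0·(2M0+M1)/6=-1766/3597
seg 1: a=2, c=M1/2=-1831/2398, d=(M2−M1)/(6·1)=5623/7194, b=Δ1−h1·(2M1+M2)/6=-7259/3597
seg 2: a=0, c=M2/2=1896/1199, d=(M3−M2)/(6·2)=-1315/3597, b=Δ2−h2·(2M2+M3)/6=-785/654
seg 3: a=1, c=M3/2=-734/1199, d=(M4−M3)/(6·3)=1835/21582, b=Δ3−h3·(2M3+M4)/6=5309/7194
seg 4: a=0, c=M4/2=367/2398, d=(M5−M4)/(6·3)=-367/21582, b=Δ4−h4·(2M4+M5)/6=-2300/3597
t_q=41/4 → seg 4, τ=9/4; S=0+-2300/3597·τ+367/2398·τ²+-367/21582·τ³=-131619/153472

  seg 0: a=4 b=-1766/3597 c=0 d=-1831/14388
  seg 1: a=2 b=-7259/3597 c=-1831/2398 d=5623/7194
  seg 2: a=0 b=-785/654 c=1896/1199 d=-1315/3597
  seg 3: a=1 b=5309/7194 c=-734/1199 d=1835/21582
  seg 4: a=0 b=-2300/3597 c=367/2398 d=-367/21582
S(41/4) = -131619/153472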